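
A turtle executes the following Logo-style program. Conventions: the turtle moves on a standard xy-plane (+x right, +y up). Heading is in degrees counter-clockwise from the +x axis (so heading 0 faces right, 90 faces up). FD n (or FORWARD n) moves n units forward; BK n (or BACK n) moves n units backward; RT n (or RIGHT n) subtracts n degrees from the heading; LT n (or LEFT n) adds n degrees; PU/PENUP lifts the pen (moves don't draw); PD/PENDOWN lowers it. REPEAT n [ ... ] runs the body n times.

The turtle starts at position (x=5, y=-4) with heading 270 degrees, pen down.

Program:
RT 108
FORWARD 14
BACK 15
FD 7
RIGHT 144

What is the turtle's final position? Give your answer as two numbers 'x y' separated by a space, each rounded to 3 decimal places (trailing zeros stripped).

Answer: -0.706 -2.146

Derivation:
Executing turtle program step by step:
Start: pos=(5,-4), heading=270, pen down
RT 108: heading 270 -> 162
FD 14: (5,-4) -> (-8.315,0.326) [heading=162, draw]
BK 15: (-8.315,0.326) -> (5.951,-4.309) [heading=162, draw]
FD 7: (5.951,-4.309) -> (-0.706,-2.146) [heading=162, draw]
RT 144: heading 162 -> 18
Final: pos=(-0.706,-2.146), heading=18, 3 segment(s) drawn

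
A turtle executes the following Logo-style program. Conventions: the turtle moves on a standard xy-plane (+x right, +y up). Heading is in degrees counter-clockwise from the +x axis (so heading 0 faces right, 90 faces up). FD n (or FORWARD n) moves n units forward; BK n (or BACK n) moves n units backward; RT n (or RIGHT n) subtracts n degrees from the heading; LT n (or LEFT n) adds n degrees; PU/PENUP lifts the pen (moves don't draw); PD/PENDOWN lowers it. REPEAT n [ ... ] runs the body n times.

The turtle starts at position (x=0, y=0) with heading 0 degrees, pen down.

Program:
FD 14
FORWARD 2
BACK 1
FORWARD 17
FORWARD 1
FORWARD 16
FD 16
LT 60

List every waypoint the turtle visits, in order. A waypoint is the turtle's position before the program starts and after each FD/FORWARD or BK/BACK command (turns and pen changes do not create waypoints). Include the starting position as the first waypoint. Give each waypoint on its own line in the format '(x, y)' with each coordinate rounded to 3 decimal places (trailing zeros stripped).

Answer: (0, 0)
(14, 0)
(16, 0)
(15, 0)
(32, 0)
(33, 0)
(49, 0)
(65, 0)

Derivation:
Executing turtle program step by step:
Start: pos=(0,0), heading=0, pen down
FD 14: (0,0) -> (14,0) [heading=0, draw]
FD 2: (14,0) -> (16,0) [heading=0, draw]
BK 1: (16,0) -> (15,0) [heading=0, draw]
FD 17: (15,0) -> (32,0) [heading=0, draw]
FD 1: (32,0) -> (33,0) [heading=0, draw]
FD 16: (33,0) -> (49,0) [heading=0, draw]
FD 16: (49,0) -> (65,0) [heading=0, draw]
LT 60: heading 0 -> 60
Final: pos=(65,0), heading=60, 7 segment(s) drawn
Waypoints (8 total):
(0, 0)
(14, 0)
(16, 0)
(15, 0)
(32, 0)
(33, 0)
(49, 0)
(65, 0)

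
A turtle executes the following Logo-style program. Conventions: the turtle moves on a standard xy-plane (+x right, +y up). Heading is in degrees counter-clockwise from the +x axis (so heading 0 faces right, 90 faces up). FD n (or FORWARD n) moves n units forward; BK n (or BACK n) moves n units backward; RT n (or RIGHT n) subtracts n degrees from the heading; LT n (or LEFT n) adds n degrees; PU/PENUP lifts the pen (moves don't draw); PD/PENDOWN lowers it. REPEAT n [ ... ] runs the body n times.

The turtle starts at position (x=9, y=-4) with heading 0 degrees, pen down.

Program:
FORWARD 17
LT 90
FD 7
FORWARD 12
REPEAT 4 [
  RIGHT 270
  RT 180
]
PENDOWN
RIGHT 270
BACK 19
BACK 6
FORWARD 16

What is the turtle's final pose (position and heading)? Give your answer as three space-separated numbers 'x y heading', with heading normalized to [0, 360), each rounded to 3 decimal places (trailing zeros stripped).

Executing turtle program step by step:
Start: pos=(9,-4), heading=0, pen down
FD 17: (9,-4) -> (26,-4) [heading=0, draw]
LT 90: heading 0 -> 90
FD 7: (26,-4) -> (26,3) [heading=90, draw]
FD 12: (26,3) -> (26,15) [heading=90, draw]
REPEAT 4 [
  -- iteration 1/4 --
  RT 270: heading 90 -> 180
  RT 180: heading 180 -> 0
  -- iteration 2/4 --
  RT 270: heading 0 -> 90
  RT 180: heading 90 -> 270
  -- iteration 3/4 --
  RT 270: heading 270 -> 0
  RT 180: heading 0 -> 180
  -- iteration 4/4 --
  RT 270: heading 180 -> 270
  RT 180: heading 270 -> 90
]
PD: pen down
RT 270: heading 90 -> 180
BK 19: (26,15) -> (45,15) [heading=180, draw]
BK 6: (45,15) -> (51,15) [heading=180, draw]
FD 16: (51,15) -> (35,15) [heading=180, draw]
Final: pos=(35,15), heading=180, 6 segment(s) drawn

Answer: 35 15 180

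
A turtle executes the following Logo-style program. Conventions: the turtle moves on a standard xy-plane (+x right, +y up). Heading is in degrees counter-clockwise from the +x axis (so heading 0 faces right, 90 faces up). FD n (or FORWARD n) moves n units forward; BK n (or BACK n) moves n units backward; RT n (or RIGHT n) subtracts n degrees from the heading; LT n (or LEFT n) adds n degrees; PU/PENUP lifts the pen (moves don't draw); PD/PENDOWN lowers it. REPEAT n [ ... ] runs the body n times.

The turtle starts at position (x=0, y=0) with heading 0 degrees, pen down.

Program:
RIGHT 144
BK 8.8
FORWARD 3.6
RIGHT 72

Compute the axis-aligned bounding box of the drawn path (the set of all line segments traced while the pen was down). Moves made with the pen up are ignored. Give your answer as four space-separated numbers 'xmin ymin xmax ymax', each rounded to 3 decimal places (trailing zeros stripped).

Executing turtle program step by step:
Start: pos=(0,0), heading=0, pen down
RT 144: heading 0 -> 216
BK 8.8: (0,0) -> (7.119,5.173) [heading=216, draw]
FD 3.6: (7.119,5.173) -> (4.207,3.056) [heading=216, draw]
RT 72: heading 216 -> 144
Final: pos=(4.207,3.056), heading=144, 2 segment(s) drawn

Segment endpoints: x in {0, 4.207, 7.119}, y in {0, 3.056, 5.173}
xmin=0, ymin=0, xmax=7.119, ymax=5.173

Answer: 0 0 7.119 5.173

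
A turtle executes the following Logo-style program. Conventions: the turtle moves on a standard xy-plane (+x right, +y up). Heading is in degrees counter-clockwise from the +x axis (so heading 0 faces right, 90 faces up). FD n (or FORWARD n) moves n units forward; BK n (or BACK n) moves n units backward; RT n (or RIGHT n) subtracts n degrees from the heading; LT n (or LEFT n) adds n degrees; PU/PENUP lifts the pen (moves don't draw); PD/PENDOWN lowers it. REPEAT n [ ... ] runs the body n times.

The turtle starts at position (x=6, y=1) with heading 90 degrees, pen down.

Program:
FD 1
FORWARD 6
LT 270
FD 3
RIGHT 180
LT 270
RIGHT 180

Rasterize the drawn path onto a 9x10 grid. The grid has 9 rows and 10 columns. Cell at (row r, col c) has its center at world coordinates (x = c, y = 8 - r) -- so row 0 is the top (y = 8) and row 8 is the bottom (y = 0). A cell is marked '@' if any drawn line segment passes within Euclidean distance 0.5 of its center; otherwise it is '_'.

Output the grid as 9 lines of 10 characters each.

Segment 0: (6,1) -> (6,2)
Segment 1: (6,2) -> (6,8)
Segment 2: (6,8) -> (9,8)

Answer: ______@@@@
______@___
______@___
______@___
______@___
______@___
______@___
______@___
__________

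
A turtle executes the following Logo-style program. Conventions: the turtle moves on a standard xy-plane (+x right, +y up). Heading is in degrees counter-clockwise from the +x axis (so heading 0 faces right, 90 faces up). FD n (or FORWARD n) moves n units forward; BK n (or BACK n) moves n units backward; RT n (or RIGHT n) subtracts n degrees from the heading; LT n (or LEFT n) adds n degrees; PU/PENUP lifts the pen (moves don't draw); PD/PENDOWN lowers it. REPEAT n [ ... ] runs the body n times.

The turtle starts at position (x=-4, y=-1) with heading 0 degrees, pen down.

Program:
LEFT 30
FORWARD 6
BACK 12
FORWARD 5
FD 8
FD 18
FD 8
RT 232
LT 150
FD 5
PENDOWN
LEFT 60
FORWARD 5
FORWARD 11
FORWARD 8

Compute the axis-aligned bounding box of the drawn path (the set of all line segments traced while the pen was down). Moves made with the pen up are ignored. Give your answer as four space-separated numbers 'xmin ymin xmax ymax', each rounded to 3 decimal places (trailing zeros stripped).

Executing turtle program step by step:
Start: pos=(-4,-1), heading=0, pen down
LT 30: heading 0 -> 30
FD 6: (-4,-1) -> (1.196,2) [heading=30, draw]
BK 12: (1.196,2) -> (-9.196,-4) [heading=30, draw]
FD 5: (-9.196,-4) -> (-4.866,-1.5) [heading=30, draw]
FD 8: (-4.866,-1.5) -> (2.062,2.5) [heading=30, draw]
FD 18: (2.062,2.5) -> (17.651,11.5) [heading=30, draw]
FD 8: (17.651,11.5) -> (24.579,15.5) [heading=30, draw]
RT 232: heading 30 -> 158
LT 150: heading 158 -> 308
FD 5: (24.579,15.5) -> (27.657,11.56) [heading=308, draw]
PD: pen down
LT 60: heading 308 -> 8
FD 5: (27.657,11.56) -> (32.608,12.256) [heading=8, draw]
FD 11: (32.608,12.256) -> (43.501,13.787) [heading=8, draw]
FD 8: (43.501,13.787) -> (51.424,14.9) [heading=8, draw]
Final: pos=(51.424,14.9), heading=8, 10 segment(s) drawn

Segment endpoints: x in {-9.196, -4.866, -4, 1.196, 2.062, 17.651, 24.579, 27.657, 32.608, 43.501, 51.424}, y in {-4, -1.5, -1, 2, 2.5, 11.5, 11.56, 12.256, 13.787, 14.9, 15.5}
xmin=-9.196, ymin=-4, xmax=51.424, ymax=15.5

Answer: -9.196 -4 51.424 15.5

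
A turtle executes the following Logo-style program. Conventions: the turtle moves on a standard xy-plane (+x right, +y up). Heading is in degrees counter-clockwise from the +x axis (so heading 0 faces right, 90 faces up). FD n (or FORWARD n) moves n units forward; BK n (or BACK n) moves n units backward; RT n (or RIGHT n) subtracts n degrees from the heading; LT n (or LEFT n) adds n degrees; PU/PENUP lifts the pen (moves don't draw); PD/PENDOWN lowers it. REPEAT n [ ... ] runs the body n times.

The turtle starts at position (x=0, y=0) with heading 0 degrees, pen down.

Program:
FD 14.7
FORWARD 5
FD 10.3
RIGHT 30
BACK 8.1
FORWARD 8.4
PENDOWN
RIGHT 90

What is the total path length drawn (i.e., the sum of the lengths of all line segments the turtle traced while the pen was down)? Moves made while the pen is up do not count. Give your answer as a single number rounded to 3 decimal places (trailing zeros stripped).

Executing turtle program step by step:
Start: pos=(0,0), heading=0, pen down
FD 14.7: (0,0) -> (14.7,0) [heading=0, draw]
FD 5: (14.7,0) -> (19.7,0) [heading=0, draw]
FD 10.3: (19.7,0) -> (30,0) [heading=0, draw]
RT 30: heading 0 -> 330
BK 8.1: (30,0) -> (22.985,4.05) [heading=330, draw]
FD 8.4: (22.985,4.05) -> (30.26,-0.15) [heading=330, draw]
PD: pen down
RT 90: heading 330 -> 240
Final: pos=(30.26,-0.15), heading=240, 5 segment(s) drawn

Segment lengths:
  seg 1: (0,0) -> (14.7,0), length = 14.7
  seg 2: (14.7,0) -> (19.7,0), length = 5
  seg 3: (19.7,0) -> (30,0), length = 10.3
  seg 4: (30,0) -> (22.985,4.05), length = 8.1
  seg 5: (22.985,4.05) -> (30.26,-0.15), length = 8.4
Total = 46.5

Answer: 46.5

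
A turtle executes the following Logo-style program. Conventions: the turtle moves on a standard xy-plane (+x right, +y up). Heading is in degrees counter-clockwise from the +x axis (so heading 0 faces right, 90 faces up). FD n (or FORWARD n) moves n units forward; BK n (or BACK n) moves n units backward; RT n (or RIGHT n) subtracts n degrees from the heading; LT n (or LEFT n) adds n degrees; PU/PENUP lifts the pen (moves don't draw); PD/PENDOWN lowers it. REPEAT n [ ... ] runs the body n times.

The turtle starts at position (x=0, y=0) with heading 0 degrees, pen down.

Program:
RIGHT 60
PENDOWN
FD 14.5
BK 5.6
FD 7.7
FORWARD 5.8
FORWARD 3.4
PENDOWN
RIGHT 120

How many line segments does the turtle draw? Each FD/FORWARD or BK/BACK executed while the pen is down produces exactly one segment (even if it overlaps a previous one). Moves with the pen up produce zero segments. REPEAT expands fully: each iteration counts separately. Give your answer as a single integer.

Executing turtle program step by step:
Start: pos=(0,0), heading=0, pen down
RT 60: heading 0 -> 300
PD: pen down
FD 14.5: (0,0) -> (7.25,-12.557) [heading=300, draw]
BK 5.6: (7.25,-12.557) -> (4.45,-7.708) [heading=300, draw]
FD 7.7: (4.45,-7.708) -> (8.3,-14.376) [heading=300, draw]
FD 5.8: (8.3,-14.376) -> (11.2,-19.399) [heading=300, draw]
FD 3.4: (11.2,-19.399) -> (12.9,-22.343) [heading=300, draw]
PD: pen down
RT 120: heading 300 -> 180
Final: pos=(12.9,-22.343), heading=180, 5 segment(s) drawn
Segments drawn: 5

Answer: 5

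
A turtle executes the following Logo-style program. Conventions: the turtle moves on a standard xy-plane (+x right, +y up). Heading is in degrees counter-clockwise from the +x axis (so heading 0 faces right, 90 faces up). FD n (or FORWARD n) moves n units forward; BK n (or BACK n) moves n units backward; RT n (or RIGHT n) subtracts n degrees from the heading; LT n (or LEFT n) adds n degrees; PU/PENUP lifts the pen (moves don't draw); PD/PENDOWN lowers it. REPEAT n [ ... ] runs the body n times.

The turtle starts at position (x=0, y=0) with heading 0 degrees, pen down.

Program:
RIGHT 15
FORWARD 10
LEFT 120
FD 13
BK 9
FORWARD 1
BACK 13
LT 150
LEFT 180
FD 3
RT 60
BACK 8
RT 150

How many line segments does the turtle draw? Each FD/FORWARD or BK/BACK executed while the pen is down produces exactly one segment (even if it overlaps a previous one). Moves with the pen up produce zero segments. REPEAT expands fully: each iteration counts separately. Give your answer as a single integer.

Answer: 7

Derivation:
Executing turtle program step by step:
Start: pos=(0,0), heading=0, pen down
RT 15: heading 0 -> 345
FD 10: (0,0) -> (9.659,-2.588) [heading=345, draw]
LT 120: heading 345 -> 105
FD 13: (9.659,-2.588) -> (6.295,9.969) [heading=105, draw]
BK 9: (6.295,9.969) -> (8.624,1.276) [heading=105, draw]
FD 1: (8.624,1.276) -> (8.365,2.241) [heading=105, draw]
BK 13: (8.365,2.241) -> (11.73,-10.316) [heading=105, draw]
LT 150: heading 105 -> 255
LT 180: heading 255 -> 75
FD 3: (11.73,-10.316) -> (12.506,-7.418) [heading=75, draw]
RT 60: heading 75 -> 15
BK 8: (12.506,-7.418) -> (4.779,-9.488) [heading=15, draw]
RT 150: heading 15 -> 225
Final: pos=(4.779,-9.488), heading=225, 7 segment(s) drawn
Segments drawn: 7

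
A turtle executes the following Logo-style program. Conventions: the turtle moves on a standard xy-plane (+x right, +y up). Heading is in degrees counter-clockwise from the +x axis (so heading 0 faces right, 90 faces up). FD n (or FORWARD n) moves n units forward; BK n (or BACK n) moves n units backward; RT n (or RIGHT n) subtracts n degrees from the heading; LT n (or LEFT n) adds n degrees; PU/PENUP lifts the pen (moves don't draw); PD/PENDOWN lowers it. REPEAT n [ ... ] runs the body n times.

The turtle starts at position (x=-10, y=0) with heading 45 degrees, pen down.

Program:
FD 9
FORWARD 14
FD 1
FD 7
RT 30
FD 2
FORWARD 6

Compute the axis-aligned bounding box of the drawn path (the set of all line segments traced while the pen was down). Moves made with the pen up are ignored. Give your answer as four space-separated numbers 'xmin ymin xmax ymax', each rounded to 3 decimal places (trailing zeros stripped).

Executing turtle program step by step:
Start: pos=(-10,0), heading=45, pen down
FD 9: (-10,0) -> (-3.636,6.364) [heading=45, draw]
FD 14: (-3.636,6.364) -> (6.263,16.263) [heading=45, draw]
FD 1: (6.263,16.263) -> (6.971,16.971) [heading=45, draw]
FD 7: (6.971,16.971) -> (11.92,21.92) [heading=45, draw]
RT 30: heading 45 -> 15
FD 2: (11.92,21.92) -> (13.852,22.438) [heading=15, draw]
FD 6: (13.852,22.438) -> (19.648,23.991) [heading=15, draw]
Final: pos=(19.648,23.991), heading=15, 6 segment(s) drawn

Segment endpoints: x in {-10, -3.636, 6.263, 6.971, 11.92, 13.852, 19.648}, y in {0, 6.364, 16.263, 16.971, 21.92, 22.438, 23.991}
xmin=-10, ymin=0, xmax=19.648, ymax=23.991

Answer: -10 0 19.648 23.991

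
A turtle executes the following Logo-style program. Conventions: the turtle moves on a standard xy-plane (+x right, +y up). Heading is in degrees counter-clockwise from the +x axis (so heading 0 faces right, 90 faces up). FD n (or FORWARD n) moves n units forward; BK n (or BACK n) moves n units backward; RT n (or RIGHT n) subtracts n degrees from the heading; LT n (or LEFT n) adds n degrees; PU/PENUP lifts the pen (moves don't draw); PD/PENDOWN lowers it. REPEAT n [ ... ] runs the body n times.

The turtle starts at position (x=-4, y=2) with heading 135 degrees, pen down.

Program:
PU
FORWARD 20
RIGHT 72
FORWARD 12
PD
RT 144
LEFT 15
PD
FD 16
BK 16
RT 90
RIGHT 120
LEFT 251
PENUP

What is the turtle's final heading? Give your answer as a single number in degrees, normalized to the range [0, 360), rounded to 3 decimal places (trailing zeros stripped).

Answer: 335

Derivation:
Executing turtle program step by step:
Start: pos=(-4,2), heading=135, pen down
PU: pen up
FD 20: (-4,2) -> (-18.142,16.142) [heading=135, move]
RT 72: heading 135 -> 63
FD 12: (-18.142,16.142) -> (-12.694,26.834) [heading=63, move]
PD: pen down
RT 144: heading 63 -> 279
LT 15: heading 279 -> 294
PD: pen down
FD 16: (-12.694,26.834) -> (-6.186,12.217) [heading=294, draw]
BK 16: (-6.186,12.217) -> (-12.694,26.834) [heading=294, draw]
RT 90: heading 294 -> 204
RT 120: heading 204 -> 84
LT 251: heading 84 -> 335
PU: pen up
Final: pos=(-12.694,26.834), heading=335, 2 segment(s) drawn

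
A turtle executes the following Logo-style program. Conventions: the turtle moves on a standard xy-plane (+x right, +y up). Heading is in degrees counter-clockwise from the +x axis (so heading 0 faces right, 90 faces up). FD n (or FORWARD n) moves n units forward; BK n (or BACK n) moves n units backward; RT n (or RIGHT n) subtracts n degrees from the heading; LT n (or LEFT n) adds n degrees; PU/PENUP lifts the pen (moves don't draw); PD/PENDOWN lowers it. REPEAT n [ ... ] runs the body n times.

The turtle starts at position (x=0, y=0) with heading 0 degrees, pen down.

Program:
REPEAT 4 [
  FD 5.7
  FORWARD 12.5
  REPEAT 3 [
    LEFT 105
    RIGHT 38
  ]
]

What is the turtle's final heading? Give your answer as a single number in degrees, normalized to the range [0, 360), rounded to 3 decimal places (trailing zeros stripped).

Answer: 84

Derivation:
Executing turtle program step by step:
Start: pos=(0,0), heading=0, pen down
REPEAT 4 [
  -- iteration 1/4 --
  FD 5.7: (0,0) -> (5.7,0) [heading=0, draw]
  FD 12.5: (5.7,0) -> (18.2,0) [heading=0, draw]
  REPEAT 3 [
    -- iteration 1/3 --
    LT 105: heading 0 -> 105
    RT 38: heading 105 -> 67
    -- iteration 2/3 --
    LT 105: heading 67 -> 172
    RT 38: heading 172 -> 134
    -- iteration 3/3 --
    LT 105: heading 134 -> 239
    RT 38: heading 239 -> 201
  ]
  -- iteration 2/4 --
  FD 5.7: (18.2,0) -> (12.879,-2.043) [heading=201, draw]
  FD 12.5: (12.879,-2.043) -> (1.209,-6.522) [heading=201, draw]
  REPEAT 3 [
    -- iteration 1/3 --
    LT 105: heading 201 -> 306
    RT 38: heading 306 -> 268
    -- iteration 2/3 --
    LT 105: heading 268 -> 13
    RT 38: heading 13 -> 335
    -- iteration 3/3 --
    LT 105: heading 335 -> 80
    RT 38: heading 80 -> 42
  ]
  -- iteration 3/4 --
  FD 5.7: (1.209,-6.522) -> (5.445,-2.708) [heading=42, draw]
  FD 12.5: (5.445,-2.708) -> (14.734,5.656) [heading=42, draw]
  REPEAT 3 [
    -- iteration 1/3 --
    LT 105: heading 42 -> 147
    RT 38: heading 147 -> 109
    -- iteration 2/3 --
    LT 105: heading 109 -> 214
    RT 38: heading 214 -> 176
    -- iteration 3/3 --
    LT 105: heading 176 -> 281
    RT 38: heading 281 -> 243
  ]
  -- iteration 4/4 --
  FD 5.7: (14.734,5.656) -> (12.146,0.577) [heading=243, draw]
  FD 12.5: (12.146,0.577) -> (6.471,-10.56) [heading=243, draw]
  REPEAT 3 [
    -- iteration 1/3 --
    LT 105: heading 243 -> 348
    RT 38: heading 348 -> 310
    -- iteration 2/3 --
    LT 105: heading 310 -> 55
    RT 38: heading 55 -> 17
    -- iteration 3/3 --
    LT 105: heading 17 -> 122
    RT 38: heading 122 -> 84
  ]
]
Final: pos=(6.471,-10.56), heading=84, 8 segment(s) drawn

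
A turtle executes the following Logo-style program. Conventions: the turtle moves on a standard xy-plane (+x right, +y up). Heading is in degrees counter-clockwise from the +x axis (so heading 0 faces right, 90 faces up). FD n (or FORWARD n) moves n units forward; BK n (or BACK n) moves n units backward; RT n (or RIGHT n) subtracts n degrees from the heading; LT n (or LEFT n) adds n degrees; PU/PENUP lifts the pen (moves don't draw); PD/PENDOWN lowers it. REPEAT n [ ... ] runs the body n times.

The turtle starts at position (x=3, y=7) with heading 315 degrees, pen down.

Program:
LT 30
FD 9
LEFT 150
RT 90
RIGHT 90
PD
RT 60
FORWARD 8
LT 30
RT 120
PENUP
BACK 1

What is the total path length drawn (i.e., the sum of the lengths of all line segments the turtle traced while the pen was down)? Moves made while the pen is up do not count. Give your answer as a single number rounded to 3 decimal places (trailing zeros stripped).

Answer: 17

Derivation:
Executing turtle program step by step:
Start: pos=(3,7), heading=315, pen down
LT 30: heading 315 -> 345
FD 9: (3,7) -> (11.693,4.671) [heading=345, draw]
LT 150: heading 345 -> 135
RT 90: heading 135 -> 45
RT 90: heading 45 -> 315
PD: pen down
RT 60: heading 315 -> 255
FD 8: (11.693,4.671) -> (9.623,-3.057) [heading=255, draw]
LT 30: heading 255 -> 285
RT 120: heading 285 -> 165
PU: pen up
BK 1: (9.623,-3.057) -> (10.589,-3.316) [heading=165, move]
Final: pos=(10.589,-3.316), heading=165, 2 segment(s) drawn

Segment lengths:
  seg 1: (3,7) -> (11.693,4.671), length = 9
  seg 2: (11.693,4.671) -> (9.623,-3.057), length = 8
Total = 17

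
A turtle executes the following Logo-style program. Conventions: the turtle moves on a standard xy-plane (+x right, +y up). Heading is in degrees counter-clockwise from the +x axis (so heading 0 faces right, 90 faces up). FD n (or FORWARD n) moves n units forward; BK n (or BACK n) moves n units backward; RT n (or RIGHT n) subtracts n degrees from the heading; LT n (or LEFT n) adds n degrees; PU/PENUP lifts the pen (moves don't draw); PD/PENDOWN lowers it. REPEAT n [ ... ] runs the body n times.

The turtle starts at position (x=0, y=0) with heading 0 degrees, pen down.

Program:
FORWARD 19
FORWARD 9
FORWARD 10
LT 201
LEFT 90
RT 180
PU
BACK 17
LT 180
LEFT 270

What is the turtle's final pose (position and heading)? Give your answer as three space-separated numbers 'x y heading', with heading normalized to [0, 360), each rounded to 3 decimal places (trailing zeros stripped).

Answer: 44.092 -15.871 201

Derivation:
Executing turtle program step by step:
Start: pos=(0,0), heading=0, pen down
FD 19: (0,0) -> (19,0) [heading=0, draw]
FD 9: (19,0) -> (28,0) [heading=0, draw]
FD 10: (28,0) -> (38,0) [heading=0, draw]
LT 201: heading 0 -> 201
LT 90: heading 201 -> 291
RT 180: heading 291 -> 111
PU: pen up
BK 17: (38,0) -> (44.092,-15.871) [heading=111, move]
LT 180: heading 111 -> 291
LT 270: heading 291 -> 201
Final: pos=(44.092,-15.871), heading=201, 3 segment(s) drawn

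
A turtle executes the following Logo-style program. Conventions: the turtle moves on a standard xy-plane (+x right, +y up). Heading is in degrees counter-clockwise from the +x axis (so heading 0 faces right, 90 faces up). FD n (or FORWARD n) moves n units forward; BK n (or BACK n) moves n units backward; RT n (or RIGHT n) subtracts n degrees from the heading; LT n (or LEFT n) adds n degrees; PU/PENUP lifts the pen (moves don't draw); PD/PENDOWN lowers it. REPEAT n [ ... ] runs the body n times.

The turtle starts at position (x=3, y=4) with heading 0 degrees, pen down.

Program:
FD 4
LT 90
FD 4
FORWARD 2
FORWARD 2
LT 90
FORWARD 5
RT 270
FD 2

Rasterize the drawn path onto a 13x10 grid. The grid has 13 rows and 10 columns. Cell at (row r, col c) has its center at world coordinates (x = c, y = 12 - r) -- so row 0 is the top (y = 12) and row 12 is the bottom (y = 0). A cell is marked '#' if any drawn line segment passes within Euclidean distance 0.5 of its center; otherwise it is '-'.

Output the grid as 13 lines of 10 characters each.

Answer: --######--
--#----#--
--#----#--
-------#--
-------#--
-------#--
-------#--
-------#--
---#####--
----------
----------
----------
----------

Derivation:
Segment 0: (3,4) -> (7,4)
Segment 1: (7,4) -> (7,8)
Segment 2: (7,8) -> (7,10)
Segment 3: (7,10) -> (7,12)
Segment 4: (7,12) -> (2,12)
Segment 5: (2,12) -> (2,10)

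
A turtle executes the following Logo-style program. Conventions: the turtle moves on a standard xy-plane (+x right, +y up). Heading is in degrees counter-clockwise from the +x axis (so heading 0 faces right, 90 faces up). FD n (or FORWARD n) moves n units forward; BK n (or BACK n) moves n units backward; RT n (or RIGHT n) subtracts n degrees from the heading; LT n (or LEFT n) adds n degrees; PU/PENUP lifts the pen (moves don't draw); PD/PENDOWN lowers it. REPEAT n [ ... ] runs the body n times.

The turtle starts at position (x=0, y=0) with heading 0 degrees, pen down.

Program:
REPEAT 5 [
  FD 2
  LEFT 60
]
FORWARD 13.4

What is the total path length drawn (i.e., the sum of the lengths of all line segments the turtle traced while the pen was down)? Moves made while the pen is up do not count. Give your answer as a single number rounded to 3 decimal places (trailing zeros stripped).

Executing turtle program step by step:
Start: pos=(0,0), heading=0, pen down
REPEAT 5 [
  -- iteration 1/5 --
  FD 2: (0,0) -> (2,0) [heading=0, draw]
  LT 60: heading 0 -> 60
  -- iteration 2/5 --
  FD 2: (2,0) -> (3,1.732) [heading=60, draw]
  LT 60: heading 60 -> 120
  -- iteration 3/5 --
  FD 2: (3,1.732) -> (2,3.464) [heading=120, draw]
  LT 60: heading 120 -> 180
  -- iteration 4/5 --
  FD 2: (2,3.464) -> (0,3.464) [heading=180, draw]
  LT 60: heading 180 -> 240
  -- iteration 5/5 --
  FD 2: (0,3.464) -> (-1,1.732) [heading=240, draw]
  LT 60: heading 240 -> 300
]
FD 13.4: (-1,1.732) -> (5.7,-9.873) [heading=300, draw]
Final: pos=(5.7,-9.873), heading=300, 6 segment(s) drawn

Segment lengths:
  seg 1: (0,0) -> (2,0), length = 2
  seg 2: (2,0) -> (3,1.732), length = 2
  seg 3: (3,1.732) -> (2,3.464), length = 2
  seg 4: (2,3.464) -> (0,3.464), length = 2
  seg 5: (0,3.464) -> (-1,1.732), length = 2
  seg 6: (-1,1.732) -> (5.7,-9.873), length = 13.4
Total = 23.4

Answer: 23.4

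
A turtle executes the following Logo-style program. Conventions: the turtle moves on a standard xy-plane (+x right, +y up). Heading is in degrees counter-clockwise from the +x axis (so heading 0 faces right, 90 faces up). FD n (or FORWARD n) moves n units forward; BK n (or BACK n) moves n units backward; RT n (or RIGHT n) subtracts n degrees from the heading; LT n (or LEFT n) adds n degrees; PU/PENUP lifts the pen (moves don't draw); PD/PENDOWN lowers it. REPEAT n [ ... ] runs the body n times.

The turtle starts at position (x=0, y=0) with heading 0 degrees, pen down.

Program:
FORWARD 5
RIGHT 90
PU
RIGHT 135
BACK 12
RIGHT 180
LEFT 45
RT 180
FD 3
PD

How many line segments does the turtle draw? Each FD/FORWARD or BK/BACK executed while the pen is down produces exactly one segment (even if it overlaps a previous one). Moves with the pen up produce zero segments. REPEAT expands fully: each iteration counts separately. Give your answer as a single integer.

Answer: 1

Derivation:
Executing turtle program step by step:
Start: pos=(0,0), heading=0, pen down
FD 5: (0,0) -> (5,0) [heading=0, draw]
RT 90: heading 0 -> 270
PU: pen up
RT 135: heading 270 -> 135
BK 12: (5,0) -> (13.485,-8.485) [heading=135, move]
RT 180: heading 135 -> 315
LT 45: heading 315 -> 0
RT 180: heading 0 -> 180
FD 3: (13.485,-8.485) -> (10.485,-8.485) [heading=180, move]
PD: pen down
Final: pos=(10.485,-8.485), heading=180, 1 segment(s) drawn
Segments drawn: 1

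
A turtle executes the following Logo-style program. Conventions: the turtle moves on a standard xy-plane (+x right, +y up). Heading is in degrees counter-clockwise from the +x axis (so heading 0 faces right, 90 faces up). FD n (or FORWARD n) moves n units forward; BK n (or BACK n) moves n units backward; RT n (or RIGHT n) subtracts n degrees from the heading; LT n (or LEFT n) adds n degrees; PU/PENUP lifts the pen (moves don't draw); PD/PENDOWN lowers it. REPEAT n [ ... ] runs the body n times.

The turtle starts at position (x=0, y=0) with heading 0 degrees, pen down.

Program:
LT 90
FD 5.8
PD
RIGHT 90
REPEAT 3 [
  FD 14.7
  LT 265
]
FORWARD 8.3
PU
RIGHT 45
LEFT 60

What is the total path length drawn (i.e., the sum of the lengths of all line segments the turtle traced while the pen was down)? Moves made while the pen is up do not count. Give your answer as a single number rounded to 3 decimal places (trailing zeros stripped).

Executing turtle program step by step:
Start: pos=(0,0), heading=0, pen down
LT 90: heading 0 -> 90
FD 5.8: (0,0) -> (0,5.8) [heading=90, draw]
PD: pen down
RT 90: heading 90 -> 0
REPEAT 3 [
  -- iteration 1/3 --
  FD 14.7: (0,5.8) -> (14.7,5.8) [heading=0, draw]
  LT 265: heading 0 -> 265
  -- iteration 2/3 --
  FD 14.7: (14.7,5.8) -> (13.419,-8.844) [heading=265, draw]
  LT 265: heading 265 -> 170
  -- iteration 3/3 --
  FD 14.7: (13.419,-8.844) -> (-1.058,-6.291) [heading=170, draw]
  LT 265: heading 170 -> 75
]
FD 8.3: (-1.058,-6.291) -> (1.09,1.726) [heading=75, draw]
PU: pen up
RT 45: heading 75 -> 30
LT 60: heading 30 -> 90
Final: pos=(1.09,1.726), heading=90, 5 segment(s) drawn

Segment lengths:
  seg 1: (0,0) -> (0,5.8), length = 5.8
  seg 2: (0,5.8) -> (14.7,5.8), length = 14.7
  seg 3: (14.7,5.8) -> (13.419,-8.844), length = 14.7
  seg 4: (13.419,-8.844) -> (-1.058,-6.291), length = 14.7
  seg 5: (-1.058,-6.291) -> (1.09,1.726), length = 8.3
Total = 58.2

Answer: 58.2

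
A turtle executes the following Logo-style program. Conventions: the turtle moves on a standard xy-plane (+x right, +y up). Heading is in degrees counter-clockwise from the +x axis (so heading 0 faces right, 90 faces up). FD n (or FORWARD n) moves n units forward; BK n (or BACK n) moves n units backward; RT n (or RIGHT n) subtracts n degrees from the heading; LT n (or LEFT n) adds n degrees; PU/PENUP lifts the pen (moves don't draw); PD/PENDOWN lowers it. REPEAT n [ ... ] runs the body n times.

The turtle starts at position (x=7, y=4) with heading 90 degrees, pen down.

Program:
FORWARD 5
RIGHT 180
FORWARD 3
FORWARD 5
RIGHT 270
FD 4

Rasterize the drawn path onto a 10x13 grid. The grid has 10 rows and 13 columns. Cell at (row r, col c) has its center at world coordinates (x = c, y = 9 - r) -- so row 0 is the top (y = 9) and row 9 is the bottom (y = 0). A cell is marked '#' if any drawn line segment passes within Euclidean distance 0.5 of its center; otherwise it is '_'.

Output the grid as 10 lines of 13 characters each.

Segment 0: (7,4) -> (7,9)
Segment 1: (7,9) -> (7,6)
Segment 2: (7,6) -> (7,1)
Segment 3: (7,1) -> (11,1)

Answer: _______#_____
_______#_____
_______#_____
_______#_____
_______#_____
_______#_____
_______#_____
_______#_____
_______#####_
_____________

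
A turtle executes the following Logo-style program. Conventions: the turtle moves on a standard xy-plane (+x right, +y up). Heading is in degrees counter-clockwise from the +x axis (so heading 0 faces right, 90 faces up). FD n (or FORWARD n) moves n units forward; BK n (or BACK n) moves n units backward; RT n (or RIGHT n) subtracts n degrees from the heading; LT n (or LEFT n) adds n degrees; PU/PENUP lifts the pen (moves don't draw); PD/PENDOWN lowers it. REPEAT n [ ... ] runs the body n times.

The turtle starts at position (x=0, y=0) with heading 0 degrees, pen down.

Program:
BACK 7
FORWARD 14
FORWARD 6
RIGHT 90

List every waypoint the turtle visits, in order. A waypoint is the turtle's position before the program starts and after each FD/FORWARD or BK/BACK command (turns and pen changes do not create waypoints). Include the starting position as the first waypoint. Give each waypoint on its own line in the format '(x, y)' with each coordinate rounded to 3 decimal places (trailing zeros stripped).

Executing turtle program step by step:
Start: pos=(0,0), heading=0, pen down
BK 7: (0,0) -> (-7,0) [heading=0, draw]
FD 14: (-7,0) -> (7,0) [heading=0, draw]
FD 6: (7,0) -> (13,0) [heading=0, draw]
RT 90: heading 0 -> 270
Final: pos=(13,0), heading=270, 3 segment(s) drawn
Waypoints (4 total):
(0, 0)
(-7, 0)
(7, 0)
(13, 0)

Answer: (0, 0)
(-7, 0)
(7, 0)
(13, 0)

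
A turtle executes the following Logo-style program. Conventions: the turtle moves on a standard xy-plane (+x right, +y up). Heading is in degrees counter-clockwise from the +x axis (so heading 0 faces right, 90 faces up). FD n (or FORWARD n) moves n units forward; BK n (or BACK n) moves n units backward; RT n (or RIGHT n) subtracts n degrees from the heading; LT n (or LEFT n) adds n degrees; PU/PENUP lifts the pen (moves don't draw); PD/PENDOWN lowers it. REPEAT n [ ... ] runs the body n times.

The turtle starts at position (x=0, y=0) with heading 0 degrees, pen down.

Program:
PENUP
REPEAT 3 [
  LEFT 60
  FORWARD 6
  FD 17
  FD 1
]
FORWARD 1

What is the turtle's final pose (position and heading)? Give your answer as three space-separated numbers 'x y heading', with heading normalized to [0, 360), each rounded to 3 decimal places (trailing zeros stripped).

Answer: -25 41.569 180

Derivation:
Executing turtle program step by step:
Start: pos=(0,0), heading=0, pen down
PU: pen up
REPEAT 3 [
  -- iteration 1/3 --
  LT 60: heading 0 -> 60
  FD 6: (0,0) -> (3,5.196) [heading=60, move]
  FD 17: (3,5.196) -> (11.5,19.919) [heading=60, move]
  FD 1: (11.5,19.919) -> (12,20.785) [heading=60, move]
  -- iteration 2/3 --
  LT 60: heading 60 -> 120
  FD 6: (12,20.785) -> (9,25.981) [heading=120, move]
  FD 17: (9,25.981) -> (0.5,40.703) [heading=120, move]
  FD 1: (0.5,40.703) -> (0,41.569) [heading=120, move]
  -- iteration 3/3 --
  LT 60: heading 120 -> 180
  FD 6: (0,41.569) -> (-6,41.569) [heading=180, move]
  FD 17: (-6,41.569) -> (-23,41.569) [heading=180, move]
  FD 1: (-23,41.569) -> (-24,41.569) [heading=180, move]
]
FD 1: (-24,41.569) -> (-25,41.569) [heading=180, move]
Final: pos=(-25,41.569), heading=180, 0 segment(s) drawn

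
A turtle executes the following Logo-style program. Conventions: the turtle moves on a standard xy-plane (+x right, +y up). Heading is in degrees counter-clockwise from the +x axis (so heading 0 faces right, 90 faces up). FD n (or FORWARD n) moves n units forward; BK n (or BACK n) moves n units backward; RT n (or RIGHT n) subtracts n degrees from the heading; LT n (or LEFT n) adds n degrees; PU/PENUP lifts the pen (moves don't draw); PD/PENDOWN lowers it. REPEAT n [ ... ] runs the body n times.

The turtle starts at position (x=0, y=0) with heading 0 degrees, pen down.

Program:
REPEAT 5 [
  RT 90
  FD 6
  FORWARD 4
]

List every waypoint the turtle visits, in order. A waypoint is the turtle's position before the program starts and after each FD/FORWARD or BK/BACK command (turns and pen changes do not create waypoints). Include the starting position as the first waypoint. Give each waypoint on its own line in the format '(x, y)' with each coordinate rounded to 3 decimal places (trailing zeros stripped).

Executing turtle program step by step:
Start: pos=(0,0), heading=0, pen down
REPEAT 5 [
  -- iteration 1/5 --
  RT 90: heading 0 -> 270
  FD 6: (0,0) -> (0,-6) [heading=270, draw]
  FD 4: (0,-6) -> (0,-10) [heading=270, draw]
  -- iteration 2/5 --
  RT 90: heading 270 -> 180
  FD 6: (0,-10) -> (-6,-10) [heading=180, draw]
  FD 4: (-6,-10) -> (-10,-10) [heading=180, draw]
  -- iteration 3/5 --
  RT 90: heading 180 -> 90
  FD 6: (-10,-10) -> (-10,-4) [heading=90, draw]
  FD 4: (-10,-4) -> (-10,0) [heading=90, draw]
  -- iteration 4/5 --
  RT 90: heading 90 -> 0
  FD 6: (-10,0) -> (-4,0) [heading=0, draw]
  FD 4: (-4,0) -> (0,0) [heading=0, draw]
  -- iteration 5/5 --
  RT 90: heading 0 -> 270
  FD 6: (0,0) -> (0,-6) [heading=270, draw]
  FD 4: (0,-6) -> (0,-10) [heading=270, draw]
]
Final: pos=(0,-10), heading=270, 10 segment(s) drawn
Waypoints (11 total):
(0, 0)
(0, -6)
(0, -10)
(-6, -10)
(-10, -10)
(-10, -4)
(-10, 0)
(-4, 0)
(0, 0)
(0, -6)
(0, -10)

Answer: (0, 0)
(0, -6)
(0, -10)
(-6, -10)
(-10, -10)
(-10, -4)
(-10, 0)
(-4, 0)
(0, 0)
(0, -6)
(0, -10)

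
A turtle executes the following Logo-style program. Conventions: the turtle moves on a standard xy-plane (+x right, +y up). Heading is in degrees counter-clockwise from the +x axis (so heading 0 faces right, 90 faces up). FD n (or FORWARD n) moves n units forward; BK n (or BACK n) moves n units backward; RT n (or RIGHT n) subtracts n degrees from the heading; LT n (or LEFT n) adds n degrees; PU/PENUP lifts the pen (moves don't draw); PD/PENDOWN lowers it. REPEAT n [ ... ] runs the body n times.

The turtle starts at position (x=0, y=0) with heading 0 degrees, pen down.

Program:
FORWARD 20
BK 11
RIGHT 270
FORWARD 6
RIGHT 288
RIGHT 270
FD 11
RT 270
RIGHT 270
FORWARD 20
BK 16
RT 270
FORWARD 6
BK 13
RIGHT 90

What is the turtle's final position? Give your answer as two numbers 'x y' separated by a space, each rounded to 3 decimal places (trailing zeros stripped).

Answer: 13.494 -2.821

Derivation:
Executing turtle program step by step:
Start: pos=(0,0), heading=0, pen down
FD 20: (0,0) -> (20,0) [heading=0, draw]
BK 11: (20,0) -> (9,0) [heading=0, draw]
RT 270: heading 0 -> 90
FD 6: (9,0) -> (9,6) [heading=90, draw]
RT 288: heading 90 -> 162
RT 270: heading 162 -> 252
FD 11: (9,6) -> (5.601,-4.462) [heading=252, draw]
RT 270: heading 252 -> 342
RT 270: heading 342 -> 72
FD 20: (5.601,-4.462) -> (11.781,14.56) [heading=72, draw]
BK 16: (11.781,14.56) -> (6.837,-0.657) [heading=72, draw]
RT 270: heading 72 -> 162
FD 6: (6.837,-0.657) -> (1.131,1.197) [heading=162, draw]
BK 13: (1.131,1.197) -> (13.494,-2.821) [heading=162, draw]
RT 90: heading 162 -> 72
Final: pos=(13.494,-2.821), heading=72, 8 segment(s) drawn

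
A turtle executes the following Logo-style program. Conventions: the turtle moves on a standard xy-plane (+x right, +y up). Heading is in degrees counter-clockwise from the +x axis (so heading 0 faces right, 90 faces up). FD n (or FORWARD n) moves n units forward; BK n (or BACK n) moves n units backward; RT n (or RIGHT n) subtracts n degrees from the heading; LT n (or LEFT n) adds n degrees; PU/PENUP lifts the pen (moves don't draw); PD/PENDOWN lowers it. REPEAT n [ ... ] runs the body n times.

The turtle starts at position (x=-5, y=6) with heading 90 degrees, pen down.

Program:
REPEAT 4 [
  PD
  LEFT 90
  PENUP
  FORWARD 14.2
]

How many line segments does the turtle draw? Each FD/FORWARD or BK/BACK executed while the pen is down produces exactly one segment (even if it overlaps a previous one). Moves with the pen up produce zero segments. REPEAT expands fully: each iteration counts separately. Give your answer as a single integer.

Executing turtle program step by step:
Start: pos=(-5,6), heading=90, pen down
REPEAT 4 [
  -- iteration 1/4 --
  PD: pen down
  LT 90: heading 90 -> 180
  PU: pen up
  FD 14.2: (-5,6) -> (-19.2,6) [heading=180, move]
  -- iteration 2/4 --
  PD: pen down
  LT 90: heading 180 -> 270
  PU: pen up
  FD 14.2: (-19.2,6) -> (-19.2,-8.2) [heading=270, move]
  -- iteration 3/4 --
  PD: pen down
  LT 90: heading 270 -> 0
  PU: pen up
  FD 14.2: (-19.2,-8.2) -> (-5,-8.2) [heading=0, move]
  -- iteration 4/4 --
  PD: pen down
  LT 90: heading 0 -> 90
  PU: pen up
  FD 14.2: (-5,-8.2) -> (-5,6) [heading=90, move]
]
Final: pos=(-5,6), heading=90, 0 segment(s) drawn
Segments drawn: 0

Answer: 0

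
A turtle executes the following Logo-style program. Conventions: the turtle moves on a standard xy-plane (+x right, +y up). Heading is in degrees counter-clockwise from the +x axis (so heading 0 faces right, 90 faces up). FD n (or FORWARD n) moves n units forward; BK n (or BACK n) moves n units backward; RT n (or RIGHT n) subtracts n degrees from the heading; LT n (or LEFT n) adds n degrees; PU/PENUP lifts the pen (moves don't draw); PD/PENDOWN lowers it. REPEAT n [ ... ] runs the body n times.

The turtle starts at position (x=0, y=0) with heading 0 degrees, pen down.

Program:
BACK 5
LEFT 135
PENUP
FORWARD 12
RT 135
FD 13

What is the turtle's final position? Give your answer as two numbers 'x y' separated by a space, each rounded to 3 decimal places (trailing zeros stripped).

Executing turtle program step by step:
Start: pos=(0,0), heading=0, pen down
BK 5: (0,0) -> (-5,0) [heading=0, draw]
LT 135: heading 0 -> 135
PU: pen up
FD 12: (-5,0) -> (-13.485,8.485) [heading=135, move]
RT 135: heading 135 -> 0
FD 13: (-13.485,8.485) -> (-0.485,8.485) [heading=0, move]
Final: pos=(-0.485,8.485), heading=0, 1 segment(s) drawn

Answer: -0.485 8.485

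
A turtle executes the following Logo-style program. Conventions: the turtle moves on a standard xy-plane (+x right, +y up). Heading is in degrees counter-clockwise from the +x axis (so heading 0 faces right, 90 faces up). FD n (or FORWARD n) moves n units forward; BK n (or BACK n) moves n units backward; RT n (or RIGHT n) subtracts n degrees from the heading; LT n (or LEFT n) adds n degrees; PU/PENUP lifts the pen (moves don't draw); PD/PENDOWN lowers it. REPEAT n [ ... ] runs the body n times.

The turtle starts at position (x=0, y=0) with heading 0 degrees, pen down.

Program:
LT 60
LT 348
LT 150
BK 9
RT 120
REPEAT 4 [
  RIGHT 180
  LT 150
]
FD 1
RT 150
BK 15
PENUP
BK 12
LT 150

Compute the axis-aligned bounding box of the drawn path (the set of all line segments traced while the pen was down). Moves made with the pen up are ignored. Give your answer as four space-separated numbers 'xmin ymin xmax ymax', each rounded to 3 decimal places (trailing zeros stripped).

Answer: 0 -1.007 23.975 2.781

Derivation:
Executing turtle program step by step:
Start: pos=(0,0), heading=0, pen down
LT 60: heading 0 -> 60
LT 348: heading 60 -> 48
LT 150: heading 48 -> 198
BK 9: (0,0) -> (8.56,2.781) [heading=198, draw]
RT 120: heading 198 -> 78
REPEAT 4 [
  -- iteration 1/4 --
  RT 180: heading 78 -> 258
  LT 150: heading 258 -> 48
  -- iteration 2/4 --
  RT 180: heading 48 -> 228
  LT 150: heading 228 -> 18
  -- iteration 3/4 --
  RT 180: heading 18 -> 198
  LT 150: heading 198 -> 348
  -- iteration 4/4 --
  RT 180: heading 348 -> 168
  LT 150: heading 168 -> 318
]
FD 1: (8.56,2.781) -> (9.303,2.112) [heading=318, draw]
RT 150: heading 318 -> 168
BK 15: (9.303,2.112) -> (23.975,-1.007) [heading=168, draw]
PU: pen up
BK 12: (23.975,-1.007) -> (35.713,-3.502) [heading=168, move]
LT 150: heading 168 -> 318
Final: pos=(35.713,-3.502), heading=318, 3 segment(s) drawn

Segment endpoints: x in {0, 8.56, 9.303, 23.975}, y in {-1.007, 0, 2.112, 2.781}
xmin=0, ymin=-1.007, xmax=23.975, ymax=2.781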